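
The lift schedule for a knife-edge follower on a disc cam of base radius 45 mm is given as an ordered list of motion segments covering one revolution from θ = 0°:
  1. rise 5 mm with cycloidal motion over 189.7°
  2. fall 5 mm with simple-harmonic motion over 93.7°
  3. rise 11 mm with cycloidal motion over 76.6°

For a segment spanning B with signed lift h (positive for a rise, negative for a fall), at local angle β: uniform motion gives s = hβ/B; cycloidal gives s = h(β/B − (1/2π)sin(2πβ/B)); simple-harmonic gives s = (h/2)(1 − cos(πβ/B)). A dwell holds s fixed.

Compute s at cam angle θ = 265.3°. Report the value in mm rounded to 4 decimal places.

seg 1 [0°–189.7°] cycloidal, h=5: full span → s += 5 → s = 5.0000
seg 2 [189.7°–283.4°] simple-harmonic, h=-5: θ=265.3° here. β=75.6, B=93.7. -5/2·(1 − cos(π·0.8068)) = -4.5536 → s = 0.4464

0.4464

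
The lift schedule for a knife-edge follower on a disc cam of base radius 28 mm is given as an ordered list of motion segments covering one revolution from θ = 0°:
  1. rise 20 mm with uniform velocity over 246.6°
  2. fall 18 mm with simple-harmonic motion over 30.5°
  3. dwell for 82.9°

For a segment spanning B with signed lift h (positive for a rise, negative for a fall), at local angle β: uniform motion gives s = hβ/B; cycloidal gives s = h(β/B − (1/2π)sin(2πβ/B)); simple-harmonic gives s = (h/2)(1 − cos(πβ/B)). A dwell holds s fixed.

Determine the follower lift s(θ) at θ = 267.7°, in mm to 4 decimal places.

seg 1 [0°–246.6°] uniform, h=20: full span → s += 20 → s = 20.0000
seg 2 [246.6°–277.1°] simple-harmonic, h=-18: θ=267.7° here. β=21.1, B=30.5. -18/2·(1 − cos(π·0.6918)) = -14.1008 → s = 5.8992

5.8992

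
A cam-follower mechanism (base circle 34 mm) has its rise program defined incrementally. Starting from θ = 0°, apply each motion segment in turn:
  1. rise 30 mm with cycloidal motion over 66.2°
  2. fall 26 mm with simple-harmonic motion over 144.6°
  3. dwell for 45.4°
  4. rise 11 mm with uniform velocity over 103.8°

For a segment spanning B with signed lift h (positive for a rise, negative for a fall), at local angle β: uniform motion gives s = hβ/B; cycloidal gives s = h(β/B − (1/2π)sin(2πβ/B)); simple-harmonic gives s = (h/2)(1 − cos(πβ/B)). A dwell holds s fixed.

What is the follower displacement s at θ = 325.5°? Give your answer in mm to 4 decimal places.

seg 1 [0°–66.2°] cycloidal, h=30: full span → s += 30 → s = 30.0000
seg 2 [66.2°–210.8°] simple-harmonic, h=-26: full span → s += -26 → s = 4.0000
seg 3 [210.8°–256.2°] dwell: s stays 4.0000
seg 4 [256.2°–360°] uniform, h=11: θ=325.5° here. β=69.3, B=103.8. 11·69.3/103.8 = 7.3439 → s = 11.3439

11.3439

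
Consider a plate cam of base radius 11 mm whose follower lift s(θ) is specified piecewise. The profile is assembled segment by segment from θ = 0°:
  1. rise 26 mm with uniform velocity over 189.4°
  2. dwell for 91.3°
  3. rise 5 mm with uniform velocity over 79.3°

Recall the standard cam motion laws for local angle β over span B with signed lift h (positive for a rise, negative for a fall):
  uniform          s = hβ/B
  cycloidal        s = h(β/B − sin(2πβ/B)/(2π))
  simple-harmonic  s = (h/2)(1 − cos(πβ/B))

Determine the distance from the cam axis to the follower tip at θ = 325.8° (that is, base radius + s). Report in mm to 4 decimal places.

seg 1 [0°–189.4°] uniform, h=26: full span → s += 26 → s = 26.0000
seg 2 [189.4°–280.7°] dwell: s stays 26.0000
seg 3 [280.7°–360°] uniform, h=5: θ=325.8° here. β=45.1, B=79.3. 5·45.1/79.3 = 2.8436 → s = 28.8436
radial distance = base radius + s = 11 + 28.8436 = 39.8436

39.8436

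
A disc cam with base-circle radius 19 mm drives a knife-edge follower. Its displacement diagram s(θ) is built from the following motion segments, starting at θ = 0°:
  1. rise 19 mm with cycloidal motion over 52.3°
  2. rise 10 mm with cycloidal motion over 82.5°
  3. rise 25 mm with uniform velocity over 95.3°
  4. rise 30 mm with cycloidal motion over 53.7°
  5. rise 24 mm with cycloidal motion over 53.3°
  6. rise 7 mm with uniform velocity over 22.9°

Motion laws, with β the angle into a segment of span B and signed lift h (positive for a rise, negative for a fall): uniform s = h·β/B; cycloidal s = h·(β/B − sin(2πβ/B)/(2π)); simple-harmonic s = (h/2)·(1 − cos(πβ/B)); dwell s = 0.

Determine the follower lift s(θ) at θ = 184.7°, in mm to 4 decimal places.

seg 1 [0°–52.3°] cycloidal, h=19: full span → s += 19 → s = 19.0000
seg 2 [52.3°–134.8°] cycloidal, h=10: full span → s += 10 → s = 29.0000
seg 3 [134.8°–230.1°] uniform, h=25: θ=184.7° here. β=49.9, B=95.3. 25·49.9/95.3 = 13.0902 → s = 42.0902

42.0902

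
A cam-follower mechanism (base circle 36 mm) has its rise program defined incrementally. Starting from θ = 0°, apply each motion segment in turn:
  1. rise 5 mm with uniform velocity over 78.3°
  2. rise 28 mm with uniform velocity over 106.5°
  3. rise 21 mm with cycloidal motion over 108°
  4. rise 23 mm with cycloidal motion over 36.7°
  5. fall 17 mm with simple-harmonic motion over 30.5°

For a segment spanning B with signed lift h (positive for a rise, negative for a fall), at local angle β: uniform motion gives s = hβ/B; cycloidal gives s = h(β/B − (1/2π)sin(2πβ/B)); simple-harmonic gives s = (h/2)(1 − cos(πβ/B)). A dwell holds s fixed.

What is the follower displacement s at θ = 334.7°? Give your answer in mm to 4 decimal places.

seg 1 [0°–78.3°] uniform, h=5: full span → s += 5 → s = 5.0000
seg 2 [78.3°–184.8°] uniform, h=28: full span → s += 28 → s = 33.0000
seg 3 [184.8°–292.8°] cycloidal, h=21: full span → s += 21 → s = 54.0000
seg 4 [292.8°–329.5°] cycloidal, h=23: full span → s += 23 → s = 77.0000
seg 5 [329.5°–360°] simple-harmonic, h=-17: θ=334.7° here. β=5.2, B=30.5. -17/2·(1 − cos(π·0.1705)) = -1.1904 → s = 75.8096

75.8096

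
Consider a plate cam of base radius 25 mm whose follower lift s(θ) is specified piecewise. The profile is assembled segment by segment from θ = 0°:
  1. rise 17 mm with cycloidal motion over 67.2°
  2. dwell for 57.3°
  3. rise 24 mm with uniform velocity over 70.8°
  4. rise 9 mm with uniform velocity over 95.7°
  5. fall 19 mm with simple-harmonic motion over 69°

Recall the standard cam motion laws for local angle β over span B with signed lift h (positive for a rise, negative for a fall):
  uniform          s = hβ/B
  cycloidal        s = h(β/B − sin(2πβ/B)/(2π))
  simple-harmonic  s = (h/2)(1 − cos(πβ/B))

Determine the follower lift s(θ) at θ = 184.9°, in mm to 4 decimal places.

seg 1 [0°–67.2°] cycloidal, h=17: full span → s += 17 → s = 17.0000
seg 2 [67.2°–124.5°] dwell: s stays 17.0000
seg 3 [124.5°–195.3°] uniform, h=24: θ=184.9° here. β=60.4, B=70.8. 24·60.4/70.8 = 20.4746 → s = 37.4746

37.4746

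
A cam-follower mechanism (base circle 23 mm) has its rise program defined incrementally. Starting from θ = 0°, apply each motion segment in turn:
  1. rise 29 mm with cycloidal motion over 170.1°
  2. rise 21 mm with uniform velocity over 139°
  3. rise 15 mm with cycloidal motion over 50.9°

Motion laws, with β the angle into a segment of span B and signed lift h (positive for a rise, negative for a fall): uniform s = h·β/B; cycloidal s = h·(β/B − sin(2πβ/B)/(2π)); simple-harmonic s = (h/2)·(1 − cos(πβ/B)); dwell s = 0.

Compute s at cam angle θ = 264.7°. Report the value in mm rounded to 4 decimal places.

seg 1 [0°–170.1°] cycloidal, h=29: full span → s += 29 → s = 29.0000
seg 2 [170.1°–309.1°] uniform, h=21: θ=264.7° here. β=94.6, B=139. 21·94.6/139 = 14.2921 → s = 43.2921

43.2921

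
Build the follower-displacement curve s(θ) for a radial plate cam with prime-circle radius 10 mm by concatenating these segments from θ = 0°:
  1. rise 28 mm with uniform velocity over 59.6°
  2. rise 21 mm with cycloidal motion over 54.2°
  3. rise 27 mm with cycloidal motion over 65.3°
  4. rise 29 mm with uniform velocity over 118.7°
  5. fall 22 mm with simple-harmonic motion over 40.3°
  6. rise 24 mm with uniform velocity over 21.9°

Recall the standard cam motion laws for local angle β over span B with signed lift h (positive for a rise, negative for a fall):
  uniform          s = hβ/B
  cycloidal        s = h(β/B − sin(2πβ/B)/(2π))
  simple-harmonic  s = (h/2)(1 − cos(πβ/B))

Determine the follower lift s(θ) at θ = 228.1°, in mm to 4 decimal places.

seg 1 [0°–59.6°] uniform, h=28: full span → s += 28 → s = 28.0000
seg 2 [59.6°–113.8°] cycloidal, h=21: full span → s += 21 → s = 49.0000
seg 3 [113.8°–179.1°] cycloidal, h=27: full span → s += 27 → s = 76.0000
seg 4 [179.1°–297.8°] uniform, h=29: θ=228.1° here. β=49, B=118.7. 29·49/118.7 = 11.9714 → s = 87.9714

87.9714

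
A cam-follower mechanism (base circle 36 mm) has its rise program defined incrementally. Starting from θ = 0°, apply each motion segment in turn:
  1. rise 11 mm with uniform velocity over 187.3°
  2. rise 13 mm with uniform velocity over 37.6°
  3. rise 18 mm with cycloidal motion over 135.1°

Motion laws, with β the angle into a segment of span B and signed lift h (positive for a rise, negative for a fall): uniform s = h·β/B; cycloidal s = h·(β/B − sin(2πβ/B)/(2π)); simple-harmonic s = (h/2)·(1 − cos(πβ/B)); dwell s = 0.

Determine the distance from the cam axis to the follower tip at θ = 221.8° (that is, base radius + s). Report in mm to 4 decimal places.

seg 1 [0°–187.3°] uniform, h=11: full span → s += 11 → s = 11.0000
seg 2 [187.3°–224.9°] uniform, h=13: θ=221.8° here. β=34.5, B=37.6. 13·34.5/37.6 = 11.9282 → s = 22.9282
radial distance = base radius + s = 36 + 22.9282 = 58.9282

58.9282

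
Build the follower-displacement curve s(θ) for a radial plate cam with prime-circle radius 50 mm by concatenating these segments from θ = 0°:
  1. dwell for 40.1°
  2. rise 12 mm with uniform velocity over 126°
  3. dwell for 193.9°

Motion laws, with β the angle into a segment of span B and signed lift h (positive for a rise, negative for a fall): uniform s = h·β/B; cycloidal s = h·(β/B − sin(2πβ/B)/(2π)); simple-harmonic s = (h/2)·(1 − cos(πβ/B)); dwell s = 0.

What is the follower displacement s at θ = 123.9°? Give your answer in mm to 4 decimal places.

seg 1 [0°–40.1°] dwell: s stays 0.0000
seg 2 [40.1°–166.1°] uniform, h=12: θ=123.9° here. β=83.8, B=126. 12·83.8/126 = 7.9810 → s = 7.9810

7.9810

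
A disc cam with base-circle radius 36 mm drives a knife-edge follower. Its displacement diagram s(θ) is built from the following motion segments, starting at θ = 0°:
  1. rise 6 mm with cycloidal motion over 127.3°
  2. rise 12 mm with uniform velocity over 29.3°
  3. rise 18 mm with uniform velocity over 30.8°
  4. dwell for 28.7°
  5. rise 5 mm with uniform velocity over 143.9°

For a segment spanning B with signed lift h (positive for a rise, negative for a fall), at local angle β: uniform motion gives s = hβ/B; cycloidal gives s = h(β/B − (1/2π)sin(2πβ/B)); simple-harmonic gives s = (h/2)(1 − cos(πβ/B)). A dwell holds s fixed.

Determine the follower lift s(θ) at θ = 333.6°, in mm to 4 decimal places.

seg 1 [0°–127.3°] cycloidal, h=6: full span → s += 6 → s = 6.0000
seg 2 [127.3°–156.6°] uniform, h=12: full span → s += 12 → s = 18.0000
seg 3 [156.6°–187.4°] uniform, h=18: full span → s += 18 → s = 36.0000
seg 4 [187.4°–216.1°] dwell: s stays 36.0000
seg 5 [216.1°–360°] uniform, h=5: θ=333.6° here. β=117.5, B=143.9. 5·117.5/143.9 = 4.0827 → s = 40.0827

40.0827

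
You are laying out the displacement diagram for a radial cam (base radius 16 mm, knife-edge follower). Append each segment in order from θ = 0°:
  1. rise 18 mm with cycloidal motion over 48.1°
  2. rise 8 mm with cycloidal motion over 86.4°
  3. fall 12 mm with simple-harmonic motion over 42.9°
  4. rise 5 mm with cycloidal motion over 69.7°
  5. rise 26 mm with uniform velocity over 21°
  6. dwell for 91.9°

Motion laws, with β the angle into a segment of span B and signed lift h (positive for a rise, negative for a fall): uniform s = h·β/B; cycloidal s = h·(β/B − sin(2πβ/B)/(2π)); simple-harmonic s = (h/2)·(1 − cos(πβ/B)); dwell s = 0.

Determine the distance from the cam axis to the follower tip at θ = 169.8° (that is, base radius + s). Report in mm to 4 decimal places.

seg 1 [0°–48.1°] cycloidal, h=18: full span → s += 18 → s = 18.0000
seg 2 [48.1°–134.5°] cycloidal, h=8: full span → s += 8 → s = 26.0000
seg 3 [134.5°–177.4°] simple-harmonic, h=-12: θ=169.8° here. β=35.3, B=42.9. -12/2·(1 − cos(π·0.8228)) = -11.0945 → s = 14.9055
radial distance = base radius + s = 16 + 14.9055 = 30.9055

30.9055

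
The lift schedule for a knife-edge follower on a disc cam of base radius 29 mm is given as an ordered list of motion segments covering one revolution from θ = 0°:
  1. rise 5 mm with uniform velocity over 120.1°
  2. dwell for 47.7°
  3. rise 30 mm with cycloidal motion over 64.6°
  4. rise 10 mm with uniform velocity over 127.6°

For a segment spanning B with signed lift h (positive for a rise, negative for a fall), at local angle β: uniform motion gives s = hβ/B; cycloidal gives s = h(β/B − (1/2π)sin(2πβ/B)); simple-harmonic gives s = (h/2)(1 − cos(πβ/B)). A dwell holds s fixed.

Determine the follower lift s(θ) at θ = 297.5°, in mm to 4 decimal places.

seg 1 [0°–120.1°] uniform, h=5: full span → s += 5 → s = 5.0000
seg 2 [120.1°–167.8°] dwell: s stays 5.0000
seg 3 [167.8°–232.4°] cycloidal, h=30: full span → s += 30 → s = 35.0000
seg 4 [232.4°–360°] uniform, h=10: θ=297.5° here. β=65.1, B=127.6. 10·65.1/127.6 = 5.1019 → s = 40.1019

40.1019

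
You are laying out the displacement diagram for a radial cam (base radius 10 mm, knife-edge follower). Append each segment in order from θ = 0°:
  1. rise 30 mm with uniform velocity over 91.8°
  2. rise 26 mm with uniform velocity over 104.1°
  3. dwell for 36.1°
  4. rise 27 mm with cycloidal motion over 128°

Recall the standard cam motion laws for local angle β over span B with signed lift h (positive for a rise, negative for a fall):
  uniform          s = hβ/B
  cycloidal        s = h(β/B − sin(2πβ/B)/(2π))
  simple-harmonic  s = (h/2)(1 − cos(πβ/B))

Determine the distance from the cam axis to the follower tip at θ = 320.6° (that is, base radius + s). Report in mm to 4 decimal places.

seg 1 [0°–91.8°] uniform, h=30: full span → s += 30 → s = 30.0000
seg 2 [91.8°–195.9°] uniform, h=26: full span → s += 26 → s = 56.0000
seg 3 [195.9°–232°] dwell: s stays 56.0000
seg 4 [232°–360°] cycloidal, h=27: θ=320.6° here. β=88.6, B=128. 27·(0.6922 − sin(2π·0.6922)/(2π)) = 22.7058 → s = 78.7058
radial distance = base radius + s = 10 + 78.7058 = 88.7058

88.7058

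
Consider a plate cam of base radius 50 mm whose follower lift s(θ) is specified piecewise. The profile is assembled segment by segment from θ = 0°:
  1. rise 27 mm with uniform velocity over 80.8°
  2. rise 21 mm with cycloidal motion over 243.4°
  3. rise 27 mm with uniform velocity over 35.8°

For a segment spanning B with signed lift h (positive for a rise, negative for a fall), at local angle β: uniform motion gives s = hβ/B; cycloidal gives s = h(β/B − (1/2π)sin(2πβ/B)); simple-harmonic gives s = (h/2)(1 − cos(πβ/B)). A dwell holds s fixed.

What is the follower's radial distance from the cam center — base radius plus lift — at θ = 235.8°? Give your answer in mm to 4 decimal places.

seg 1 [0°–80.8°] uniform, h=27: full span → s += 27 → s = 27.0000
seg 2 [80.8°–324.2°] cycloidal, h=21: θ=235.8° here. β=155, B=243.4. 21·(0.6368 − sin(2π·0.6368)/(2π)) = 15.9051 → s = 42.9051
radial distance = base radius + s = 50 + 42.9051 = 92.9051

92.9051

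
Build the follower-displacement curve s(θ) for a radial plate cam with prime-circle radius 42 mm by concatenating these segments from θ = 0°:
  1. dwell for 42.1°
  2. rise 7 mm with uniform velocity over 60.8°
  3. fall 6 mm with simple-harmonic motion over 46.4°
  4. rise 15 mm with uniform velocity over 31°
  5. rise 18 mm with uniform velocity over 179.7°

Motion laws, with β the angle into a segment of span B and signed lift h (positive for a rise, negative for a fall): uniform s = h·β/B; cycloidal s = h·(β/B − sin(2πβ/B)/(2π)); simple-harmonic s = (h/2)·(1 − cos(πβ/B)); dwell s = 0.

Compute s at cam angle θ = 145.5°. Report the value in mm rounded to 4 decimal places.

seg 1 [0°–42.1°] dwell: s stays 0.0000
seg 2 [42.1°–102.9°] uniform, h=7: full span → s += 7 → s = 7.0000
seg 3 [102.9°–149.3°] simple-harmonic, h=-6: θ=145.5° here. β=42.6, B=46.4. -6/2·(1 − cos(π·0.9181)) = -5.9013 → s = 1.0987

1.0987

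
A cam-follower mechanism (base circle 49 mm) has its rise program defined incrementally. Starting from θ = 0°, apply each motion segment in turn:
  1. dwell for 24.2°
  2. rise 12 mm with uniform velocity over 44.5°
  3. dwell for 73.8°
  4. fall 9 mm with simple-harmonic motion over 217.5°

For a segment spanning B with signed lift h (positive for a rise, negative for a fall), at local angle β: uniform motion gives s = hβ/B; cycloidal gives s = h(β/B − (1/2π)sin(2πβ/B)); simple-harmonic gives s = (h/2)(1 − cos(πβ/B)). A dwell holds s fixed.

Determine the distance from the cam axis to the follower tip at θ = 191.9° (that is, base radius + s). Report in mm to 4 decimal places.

seg 1 [0°–24.2°] dwell: s stays 0.0000
seg 2 [24.2°–68.7°] uniform, h=12: full span → s += 12 → s = 12.0000
seg 3 [68.7°–142.5°] dwell: s stays 12.0000
seg 4 [142.5°–360°] simple-harmonic, h=-9: θ=191.9° here. β=49.4, B=217.5. -9/2·(1 − cos(π·0.2271)) = -1.0978 → s = 10.9022
radial distance = base radius + s = 49 + 10.9022 = 59.9022

59.9022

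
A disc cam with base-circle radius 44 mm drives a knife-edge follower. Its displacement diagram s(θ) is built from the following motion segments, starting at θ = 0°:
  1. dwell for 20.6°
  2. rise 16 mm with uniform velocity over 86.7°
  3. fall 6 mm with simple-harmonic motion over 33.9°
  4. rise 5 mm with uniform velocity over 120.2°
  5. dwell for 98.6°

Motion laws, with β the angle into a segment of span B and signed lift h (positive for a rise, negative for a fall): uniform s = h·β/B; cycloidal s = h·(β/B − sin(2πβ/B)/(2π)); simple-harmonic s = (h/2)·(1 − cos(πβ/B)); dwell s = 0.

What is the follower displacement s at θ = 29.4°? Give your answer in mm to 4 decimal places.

seg 1 [0°–20.6°] dwell: s stays 0.0000
seg 2 [20.6°–107.3°] uniform, h=16: θ=29.4° here. β=8.8, B=86.7. 16·8.8/86.7 = 1.6240 → s = 1.6240

1.6240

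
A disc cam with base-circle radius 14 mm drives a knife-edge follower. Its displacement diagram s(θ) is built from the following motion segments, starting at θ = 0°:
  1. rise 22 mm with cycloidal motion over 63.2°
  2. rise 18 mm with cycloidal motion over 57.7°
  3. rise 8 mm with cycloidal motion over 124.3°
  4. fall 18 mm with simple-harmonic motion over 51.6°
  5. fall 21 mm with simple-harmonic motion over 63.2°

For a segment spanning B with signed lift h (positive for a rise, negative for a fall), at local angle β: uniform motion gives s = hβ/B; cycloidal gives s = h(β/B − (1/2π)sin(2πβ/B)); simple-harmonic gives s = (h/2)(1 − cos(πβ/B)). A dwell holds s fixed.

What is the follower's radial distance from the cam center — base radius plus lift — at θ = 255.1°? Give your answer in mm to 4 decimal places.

seg 1 [0°–63.2°] cycloidal, h=22: full span → s += 22 → s = 22.0000
seg 2 [63.2°–120.9°] cycloidal, h=18: full span → s += 18 → s = 40.0000
seg 3 [120.9°–245.2°] cycloidal, h=8: full span → s += 8 → s = 48.0000
seg 4 [245.2°–296.8°] simple-harmonic, h=-18: θ=255.1° here. β=9.9, B=51.6. -18/2·(1 − cos(π·0.1919)) = -1.5860 → s = 46.4140
radial distance = base radius + s = 14 + 46.4140 = 60.4140

60.4140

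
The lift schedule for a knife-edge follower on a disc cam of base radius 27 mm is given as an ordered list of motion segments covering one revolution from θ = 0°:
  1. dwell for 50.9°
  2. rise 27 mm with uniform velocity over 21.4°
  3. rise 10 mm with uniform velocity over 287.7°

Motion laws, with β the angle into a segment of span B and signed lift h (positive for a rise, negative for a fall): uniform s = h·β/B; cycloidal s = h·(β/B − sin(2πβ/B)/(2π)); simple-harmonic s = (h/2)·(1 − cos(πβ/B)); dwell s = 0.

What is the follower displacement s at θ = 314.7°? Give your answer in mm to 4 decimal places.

seg 1 [0°–50.9°] dwell: s stays 0.0000
seg 2 [50.9°–72.3°] uniform, h=27: full span → s += 27 → s = 27.0000
seg 3 [72.3°–360°] uniform, h=10: θ=314.7° here. β=242.4, B=287.7. 10·242.4/287.7 = 8.4254 → s = 35.4254

35.4254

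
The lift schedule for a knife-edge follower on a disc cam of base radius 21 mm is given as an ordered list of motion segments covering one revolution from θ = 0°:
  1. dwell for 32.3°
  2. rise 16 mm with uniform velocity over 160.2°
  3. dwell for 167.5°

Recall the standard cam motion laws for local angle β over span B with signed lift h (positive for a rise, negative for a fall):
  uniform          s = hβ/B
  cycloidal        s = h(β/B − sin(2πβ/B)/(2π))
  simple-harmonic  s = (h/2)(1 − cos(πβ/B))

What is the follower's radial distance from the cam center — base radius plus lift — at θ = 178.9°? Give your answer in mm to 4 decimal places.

seg 1 [0°–32.3°] dwell: s stays 0.0000
seg 2 [32.3°–192.5°] uniform, h=16: θ=178.9° here. β=146.6, B=160.2. 16·146.6/160.2 = 14.6417 → s = 14.6417
radial distance = base radius + s = 21 + 14.6417 = 35.6417

35.6417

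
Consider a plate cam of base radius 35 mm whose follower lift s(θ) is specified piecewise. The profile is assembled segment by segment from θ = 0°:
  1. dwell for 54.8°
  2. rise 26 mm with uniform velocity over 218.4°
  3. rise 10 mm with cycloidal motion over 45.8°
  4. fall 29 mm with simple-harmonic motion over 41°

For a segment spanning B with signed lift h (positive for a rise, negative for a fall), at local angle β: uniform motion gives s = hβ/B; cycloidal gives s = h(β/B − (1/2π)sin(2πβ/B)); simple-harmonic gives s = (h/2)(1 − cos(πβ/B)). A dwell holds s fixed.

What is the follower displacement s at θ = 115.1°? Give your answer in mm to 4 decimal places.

seg 1 [0°–54.8°] dwell: s stays 0.0000
seg 2 [54.8°–273.2°] uniform, h=26: θ=115.1° here. β=60.3, B=218.4. 26·60.3/218.4 = 7.1786 → s = 7.1786

7.1786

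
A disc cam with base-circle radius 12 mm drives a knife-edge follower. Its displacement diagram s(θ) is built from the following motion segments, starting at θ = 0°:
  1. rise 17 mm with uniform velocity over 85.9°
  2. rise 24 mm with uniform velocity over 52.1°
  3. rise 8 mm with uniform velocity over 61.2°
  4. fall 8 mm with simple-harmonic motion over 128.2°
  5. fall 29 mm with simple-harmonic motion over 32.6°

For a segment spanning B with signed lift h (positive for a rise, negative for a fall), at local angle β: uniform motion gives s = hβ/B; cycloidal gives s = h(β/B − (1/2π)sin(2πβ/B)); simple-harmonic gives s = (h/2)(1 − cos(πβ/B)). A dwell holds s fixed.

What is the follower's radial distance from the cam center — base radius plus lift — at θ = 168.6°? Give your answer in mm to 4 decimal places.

seg 1 [0°–85.9°] uniform, h=17: full span → s += 17 → s = 17.0000
seg 2 [85.9°–138°] uniform, h=24: full span → s += 24 → s = 41.0000
seg 3 [138°–199.2°] uniform, h=8: θ=168.6° here. β=30.6, B=61.2. 8·30.6/61.2 = 4.0000 → s = 45.0000
radial distance = base radius + s = 12 + 45.0000 = 57.0000

57.0000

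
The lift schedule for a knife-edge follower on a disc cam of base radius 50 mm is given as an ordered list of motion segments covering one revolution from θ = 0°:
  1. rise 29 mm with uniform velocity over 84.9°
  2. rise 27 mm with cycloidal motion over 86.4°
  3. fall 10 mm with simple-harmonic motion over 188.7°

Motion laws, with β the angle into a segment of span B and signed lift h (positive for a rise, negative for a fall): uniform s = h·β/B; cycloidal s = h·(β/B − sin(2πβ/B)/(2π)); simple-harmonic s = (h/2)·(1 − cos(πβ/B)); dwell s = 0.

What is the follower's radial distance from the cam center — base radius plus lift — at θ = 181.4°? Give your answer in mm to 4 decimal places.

seg 1 [0°–84.9°] uniform, h=29: full span → s += 29 → s = 29.0000
seg 2 [84.9°–171.3°] cycloidal, h=27: full span → s += 27 → s = 56.0000
seg 3 [171.3°–360°] simple-harmonic, h=-10: θ=181.4° here. β=10.1, B=188.7. -10/2·(1 − cos(π·0.0535)) = -0.0705 → s = 55.9295
radial distance = base radius + s = 50 + 55.9295 = 105.9295

105.9295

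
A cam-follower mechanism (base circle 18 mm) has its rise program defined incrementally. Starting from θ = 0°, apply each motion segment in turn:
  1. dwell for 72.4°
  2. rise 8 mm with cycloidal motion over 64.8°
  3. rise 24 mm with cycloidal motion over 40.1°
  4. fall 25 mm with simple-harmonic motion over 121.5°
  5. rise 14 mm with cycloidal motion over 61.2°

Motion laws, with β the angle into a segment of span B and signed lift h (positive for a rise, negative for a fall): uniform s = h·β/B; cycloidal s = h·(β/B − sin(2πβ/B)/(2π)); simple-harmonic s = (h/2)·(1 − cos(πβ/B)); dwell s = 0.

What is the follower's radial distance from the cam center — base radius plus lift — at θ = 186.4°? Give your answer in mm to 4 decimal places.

seg 1 [0°–72.4°] dwell: s stays 0.0000
seg 2 [72.4°–137.2°] cycloidal, h=8: full span → s += 8 → s = 8.0000
seg 3 [137.2°–177.3°] cycloidal, h=24: full span → s += 24 → s = 32.0000
seg 4 [177.3°–298.8°] simple-harmonic, h=-25: θ=186.4° here. β=9.1, B=121.5. -25/2·(1 − cos(π·0.0749)) = -0.3444 → s = 31.6556
radial distance = base radius + s = 18 + 31.6556 = 49.6556

49.6556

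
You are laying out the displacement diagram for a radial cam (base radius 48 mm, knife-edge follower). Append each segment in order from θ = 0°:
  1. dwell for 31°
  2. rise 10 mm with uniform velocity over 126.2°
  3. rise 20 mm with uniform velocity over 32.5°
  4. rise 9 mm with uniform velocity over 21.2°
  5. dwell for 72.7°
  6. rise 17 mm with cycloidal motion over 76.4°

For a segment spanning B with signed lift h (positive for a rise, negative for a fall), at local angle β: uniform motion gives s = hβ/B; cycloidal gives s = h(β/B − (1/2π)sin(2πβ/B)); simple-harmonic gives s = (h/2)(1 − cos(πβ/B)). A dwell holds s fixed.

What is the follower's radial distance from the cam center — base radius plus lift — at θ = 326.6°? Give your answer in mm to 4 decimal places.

seg 1 [0°–31°] dwell: s stays 0.0000
seg 2 [31°–157.2°] uniform, h=10: full span → s += 10 → s = 10.0000
seg 3 [157.2°–189.7°] uniform, h=20: full span → s += 20 → s = 30.0000
seg 4 [189.7°–210.9°] uniform, h=9: full span → s += 9 → s = 39.0000
seg 5 [210.9°–283.6°] dwell: s stays 39.0000
seg 6 [283.6°–360°] cycloidal, h=17: θ=326.6° here. β=43, B=76.4. 17·(0.5628 − sin(2π·0.5628)/(2π)) = 10.6086 → s = 49.6086
radial distance = base radius + s = 48 + 49.6086 = 97.6086

97.6086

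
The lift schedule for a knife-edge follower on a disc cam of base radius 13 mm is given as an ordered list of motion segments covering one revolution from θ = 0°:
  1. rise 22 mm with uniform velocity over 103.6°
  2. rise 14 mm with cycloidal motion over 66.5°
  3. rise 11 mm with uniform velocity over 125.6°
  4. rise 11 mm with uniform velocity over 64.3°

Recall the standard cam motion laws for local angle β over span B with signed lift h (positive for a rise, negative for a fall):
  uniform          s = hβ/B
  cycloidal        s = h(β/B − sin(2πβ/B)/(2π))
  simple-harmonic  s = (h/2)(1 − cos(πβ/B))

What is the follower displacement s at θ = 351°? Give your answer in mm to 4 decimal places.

seg 1 [0°–103.6°] uniform, h=22: full span → s += 22 → s = 22.0000
seg 2 [103.6°–170.1°] cycloidal, h=14: full span → s += 14 → s = 36.0000
seg 3 [170.1°–295.7°] uniform, h=11: full span → s += 11 → s = 47.0000
seg 4 [295.7°–360°] uniform, h=11: θ=351° here. β=55.3, B=64.3. 11·55.3/64.3 = 9.4603 → s = 56.4603

56.4603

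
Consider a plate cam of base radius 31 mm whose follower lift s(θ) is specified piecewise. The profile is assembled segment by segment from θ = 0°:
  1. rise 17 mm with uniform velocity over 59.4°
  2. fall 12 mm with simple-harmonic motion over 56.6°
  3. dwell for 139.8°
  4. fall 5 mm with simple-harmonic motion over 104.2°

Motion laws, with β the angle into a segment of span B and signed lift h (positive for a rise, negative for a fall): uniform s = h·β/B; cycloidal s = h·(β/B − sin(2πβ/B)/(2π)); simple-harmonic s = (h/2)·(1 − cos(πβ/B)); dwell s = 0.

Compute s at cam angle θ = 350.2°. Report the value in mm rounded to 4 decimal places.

seg 1 [0°–59.4°] uniform, h=17: full span → s += 17 → s = 17.0000
seg 2 [59.4°–116°] simple-harmonic, h=-12: full span → s += -12 → s = 5.0000
seg 3 [116°–255.8°] dwell: s stays 5.0000
seg 4 [255.8°–360°] simple-harmonic, h=-5: θ=350.2° here. β=94.4, B=104.2. -5/2·(1 − cos(π·0.9060)) = -4.8917 → s = 0.1083

0.1083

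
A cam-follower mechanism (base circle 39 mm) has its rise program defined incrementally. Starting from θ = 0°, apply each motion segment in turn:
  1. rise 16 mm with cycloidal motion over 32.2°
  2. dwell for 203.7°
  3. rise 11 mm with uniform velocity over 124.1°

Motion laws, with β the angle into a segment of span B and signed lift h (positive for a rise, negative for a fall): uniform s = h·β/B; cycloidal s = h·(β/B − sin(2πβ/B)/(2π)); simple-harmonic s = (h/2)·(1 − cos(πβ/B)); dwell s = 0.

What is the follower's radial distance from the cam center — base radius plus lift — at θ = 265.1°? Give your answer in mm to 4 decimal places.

seg 1 [0°–32.2°] cycloidal, h=16: full span → s += 16 → s = 16.0000
seg 2 [32.2°–235.9°] dwell: s stays 16.0000
seg 3 [235.9°–360°] uniform, h=11: θ=265.1° here. β=29.2, B=124.1. 11·29.2/124.1 = 2.5882 → s = 18.5882
radial distance = base radius + s = 39 + 18.5882 = 57.5882

57.5882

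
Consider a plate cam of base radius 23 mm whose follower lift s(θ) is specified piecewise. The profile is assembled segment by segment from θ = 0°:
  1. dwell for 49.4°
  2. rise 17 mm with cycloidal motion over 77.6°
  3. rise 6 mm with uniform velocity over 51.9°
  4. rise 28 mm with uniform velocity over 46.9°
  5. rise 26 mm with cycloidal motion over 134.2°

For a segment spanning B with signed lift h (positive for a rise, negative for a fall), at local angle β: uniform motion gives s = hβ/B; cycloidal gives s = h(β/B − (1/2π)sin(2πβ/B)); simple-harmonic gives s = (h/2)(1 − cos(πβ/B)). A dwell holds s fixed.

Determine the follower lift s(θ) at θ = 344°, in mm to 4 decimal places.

seg 1 [0°–49.4°] dwell: s stays 0.0000
seg 2 [49.4°–127°] cycloidal, h=17: full span → s += 17 → s = 17.0000
seg 3 [127°–178.9°] uniform, h=6: full span → s += 6 → s = 23.0000
seg 4 [178.9°–225.8°] uniform, h=28: full span → s += 28 → s = 51.0000
seg 5 [225.8°–360°] cycloidal, h=26: θ=344° here. β=118.2, B=134.2. 26·(0.8808 − sin(2π·0.8808)/(2π)) = 25.7181 → s = 76.7181

76.7181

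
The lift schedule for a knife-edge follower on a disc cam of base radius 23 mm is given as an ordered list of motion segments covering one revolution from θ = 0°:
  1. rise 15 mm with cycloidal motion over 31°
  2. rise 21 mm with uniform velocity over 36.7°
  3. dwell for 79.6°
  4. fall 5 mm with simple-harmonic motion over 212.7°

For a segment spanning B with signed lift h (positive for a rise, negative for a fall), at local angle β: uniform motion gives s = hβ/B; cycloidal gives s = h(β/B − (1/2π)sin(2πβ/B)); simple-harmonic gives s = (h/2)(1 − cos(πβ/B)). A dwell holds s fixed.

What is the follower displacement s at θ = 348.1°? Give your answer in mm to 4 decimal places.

seg 1 [0°–31°] cycloidal, h=15: full span → s += 15 → s = 15.0000
seg 2 [31°–67.7°] uniform, h=21: full span → s += 21 → s = 36.0000
seg 3 [67.7°–147.3°] dwell: s stays 36.0000
seg 4 [147.3°–360°] simple-harmonic, h=-5: θ=348.1° here. β=200.8, B=212.7. -5/2·(1 − cos(π·0.9441)) = -4.9615 → s = 31.0385

31.0385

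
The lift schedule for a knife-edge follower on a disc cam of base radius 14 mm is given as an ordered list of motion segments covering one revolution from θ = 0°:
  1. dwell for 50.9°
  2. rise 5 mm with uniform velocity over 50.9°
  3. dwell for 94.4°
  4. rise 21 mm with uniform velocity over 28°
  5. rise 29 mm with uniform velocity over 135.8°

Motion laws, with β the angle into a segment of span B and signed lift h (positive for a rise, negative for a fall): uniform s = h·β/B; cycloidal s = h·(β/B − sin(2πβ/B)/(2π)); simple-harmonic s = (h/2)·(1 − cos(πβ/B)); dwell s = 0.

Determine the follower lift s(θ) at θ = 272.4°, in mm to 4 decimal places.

seg 1 [0°–50.9°] dwell: s stays 0.0000
seg 2 [50.9°–101.8°] uniform, h=5: full span → s += 5 → s = 5.0000
seg 3 [101.8°–196.2°] dwell: s stays 5.0000
seg 4 [196.2°–224.2°] uniform, h=21: full span → s += 21 → s = 26.0000
seg 5 [224.2°–360°] uniform, h=29: θ=272.4° here. β=48.2, B=135.8. 29·48.2/135.8 = 10.2931 → s = 36.2931

36.2931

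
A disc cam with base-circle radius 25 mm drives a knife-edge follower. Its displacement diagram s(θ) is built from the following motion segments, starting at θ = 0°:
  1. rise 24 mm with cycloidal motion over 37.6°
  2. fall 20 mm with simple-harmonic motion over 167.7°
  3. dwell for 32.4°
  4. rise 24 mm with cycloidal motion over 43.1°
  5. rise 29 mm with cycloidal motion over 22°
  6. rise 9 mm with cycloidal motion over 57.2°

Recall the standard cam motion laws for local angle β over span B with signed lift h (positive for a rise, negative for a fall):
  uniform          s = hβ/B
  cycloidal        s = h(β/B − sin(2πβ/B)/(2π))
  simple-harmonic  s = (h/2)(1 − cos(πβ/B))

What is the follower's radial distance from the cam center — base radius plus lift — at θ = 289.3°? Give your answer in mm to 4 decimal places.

seg 1 [0°–37.6°] cycloidal, h=24: full span → s += 24 → s = 24.0000
seg 2 [37.6°–205.3°] simple-harmonic, h=-20: full span → s += -20 → s = 4.0000
seg 3 [205.3°–237.7°] dwell: s stays 4.0000
seg 4 [237.7°–280.8°] cycloidal, h=24: full span → s += 24 → s = 28.0000
seg 5 [280.8°–302.8°] cycloidal, h=29: θ=289.3° here. β=8.5, B=22. 29·(0.3864 − sin(2π·0.3864)/(2π)) = 8.1820 → s = 36.1820
radial distance = base radius + s = 25 + 36.1820 = 61.1820

61.1820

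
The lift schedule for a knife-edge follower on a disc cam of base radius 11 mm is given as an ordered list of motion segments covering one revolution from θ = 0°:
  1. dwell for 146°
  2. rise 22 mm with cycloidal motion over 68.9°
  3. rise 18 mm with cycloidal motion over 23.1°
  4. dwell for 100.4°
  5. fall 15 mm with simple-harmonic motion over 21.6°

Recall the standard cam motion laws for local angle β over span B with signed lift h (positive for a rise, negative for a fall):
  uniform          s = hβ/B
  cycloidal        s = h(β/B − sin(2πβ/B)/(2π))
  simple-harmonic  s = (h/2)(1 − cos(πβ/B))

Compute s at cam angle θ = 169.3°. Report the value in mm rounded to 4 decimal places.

seg 1 [0°–146°] dwell: s stays 0.0000
seg 2 [146°–214.9°] cycloidal, h=22: θ=169.3° here. β=23.3, B=68.9. 22·(0.3382 − sin(2π·0.3382)/(2π)) = 4.4621 → s = 4.4621

4.4621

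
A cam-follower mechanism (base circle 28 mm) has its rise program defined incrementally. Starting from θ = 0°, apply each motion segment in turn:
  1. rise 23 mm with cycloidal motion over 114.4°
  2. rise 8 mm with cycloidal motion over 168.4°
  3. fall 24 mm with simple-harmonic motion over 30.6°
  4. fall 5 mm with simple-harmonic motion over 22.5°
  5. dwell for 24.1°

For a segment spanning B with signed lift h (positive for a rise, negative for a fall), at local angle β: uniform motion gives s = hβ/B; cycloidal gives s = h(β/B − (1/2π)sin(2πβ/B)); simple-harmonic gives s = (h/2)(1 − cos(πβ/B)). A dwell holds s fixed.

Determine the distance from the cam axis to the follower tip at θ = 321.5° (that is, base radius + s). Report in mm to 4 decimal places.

seg 1 [0°–114.4°] cycloidal, h=23: full span → s += 23 → s = 23.0000
seg 2 [114.4°–282.8°] cycloidal, h=8: full span → s += 8 → s = 31.0000
seg 3 [282.8°–313.4°] simple-harmonic, h=-24: full span → s += -24 → s = 7.0000
seg 4 [313.4°–335.9°] simple-harmonic, h=-5: θ=321.5° here. β=8.1, B=22.5. -5/2·(1 − cos(π·0.3600)) = -1.4356 → s = 5.5644
radial distance = base radius + s = 28 + 5.5644 = 33.5644

33.5644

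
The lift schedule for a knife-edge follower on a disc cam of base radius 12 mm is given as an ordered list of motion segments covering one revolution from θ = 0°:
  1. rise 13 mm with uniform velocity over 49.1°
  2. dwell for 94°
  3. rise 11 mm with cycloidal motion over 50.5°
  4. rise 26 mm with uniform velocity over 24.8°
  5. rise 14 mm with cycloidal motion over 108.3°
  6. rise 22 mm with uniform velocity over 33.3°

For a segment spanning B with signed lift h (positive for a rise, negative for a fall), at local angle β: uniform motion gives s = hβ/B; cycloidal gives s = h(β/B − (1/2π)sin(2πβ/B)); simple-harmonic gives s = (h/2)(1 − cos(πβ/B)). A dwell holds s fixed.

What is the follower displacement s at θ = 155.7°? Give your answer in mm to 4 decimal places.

seg 1 [0°–49.1°] uniform, h=13: full span → s += 13 → s = 13.0000
seg 2 [49.1°–143.1°] dwell: s stays 13.0000
seg 3 [143.1°–193.6°] cycloidal, h=11: θ=155.7° here. β=12.6, B=50.5. 11·(0.2495 − sin(2π·0.2495)/(2π)) = 0.9939 → s = 13.9939

13.9939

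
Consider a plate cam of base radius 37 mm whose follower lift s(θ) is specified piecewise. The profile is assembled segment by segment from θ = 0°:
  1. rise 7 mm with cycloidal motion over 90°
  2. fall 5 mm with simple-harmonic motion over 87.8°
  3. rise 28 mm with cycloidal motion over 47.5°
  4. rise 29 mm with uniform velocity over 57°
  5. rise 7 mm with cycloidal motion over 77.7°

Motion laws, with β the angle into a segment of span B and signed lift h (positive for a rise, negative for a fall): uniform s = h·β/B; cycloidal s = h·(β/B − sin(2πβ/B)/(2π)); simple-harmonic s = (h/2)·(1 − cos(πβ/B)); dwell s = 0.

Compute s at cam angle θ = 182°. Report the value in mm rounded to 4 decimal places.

seg 1 [0°–90°] cycloidal, h=7: full span → s += 7 → s = 7.0000
seg 2 [90°–177.8°] simple-harmonic, h=-5: full span → s += -5 → s = 2.0000
seg 3 [177.8°–225.3°] cycloidal, h=28: θ=182° here. β=4.2, B=47.5. 28·(0.0884 − sin(2π·0.0884)/(2π)) = 0.1254 → s = 2.1254

2.1254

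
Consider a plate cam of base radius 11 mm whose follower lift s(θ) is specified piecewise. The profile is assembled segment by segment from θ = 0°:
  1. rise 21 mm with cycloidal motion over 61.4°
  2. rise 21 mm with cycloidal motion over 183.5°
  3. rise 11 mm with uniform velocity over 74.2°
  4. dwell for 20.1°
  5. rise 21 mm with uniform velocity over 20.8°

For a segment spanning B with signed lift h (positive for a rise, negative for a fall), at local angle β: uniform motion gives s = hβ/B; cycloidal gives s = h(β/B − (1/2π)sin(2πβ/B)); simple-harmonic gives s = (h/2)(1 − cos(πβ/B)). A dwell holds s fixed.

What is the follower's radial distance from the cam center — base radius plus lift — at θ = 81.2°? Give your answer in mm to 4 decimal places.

seg 1 [0°–61.4°] cycloidal, h=21: full span → s += 21 → s = 21.0000
seg 2 [61.4°–244.9°] cycloidal, h=21: θ=81.2° here. β=19.8, B=183.5. 21·(0.1079 − sin(2π·0.1079)/(2π)) = 0.1696 → s = 21.1696
radial distance = base radius + s = 11 + 21.1696 = 32.1696

32.1696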